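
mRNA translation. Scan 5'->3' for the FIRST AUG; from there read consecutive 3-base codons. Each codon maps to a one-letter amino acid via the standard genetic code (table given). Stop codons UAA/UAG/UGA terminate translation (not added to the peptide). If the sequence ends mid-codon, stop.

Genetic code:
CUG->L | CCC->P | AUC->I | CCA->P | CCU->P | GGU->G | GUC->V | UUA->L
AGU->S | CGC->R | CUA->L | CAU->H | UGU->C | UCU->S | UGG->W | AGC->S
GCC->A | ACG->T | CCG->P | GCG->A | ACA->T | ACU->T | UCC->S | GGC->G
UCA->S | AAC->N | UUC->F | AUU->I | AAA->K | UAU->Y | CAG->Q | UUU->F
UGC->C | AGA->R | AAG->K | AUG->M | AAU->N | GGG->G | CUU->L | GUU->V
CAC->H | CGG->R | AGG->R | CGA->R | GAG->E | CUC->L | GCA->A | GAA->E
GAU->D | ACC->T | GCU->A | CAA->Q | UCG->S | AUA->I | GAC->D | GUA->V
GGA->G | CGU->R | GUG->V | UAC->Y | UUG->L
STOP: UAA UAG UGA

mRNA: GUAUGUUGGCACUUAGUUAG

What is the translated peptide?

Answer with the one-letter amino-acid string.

start AUG at pos 2
pos 2: AUG -> M; peptide=M
pos 5: UUG -> L; peptide=ML
pos 8: GCA -> A; peptide=MLA
pos 11: CUU -> L; peptide=MLAL
pos 14: AGU -> S; peptide=MLALS
pos 17: UAG -> STOP

Answer: MLALS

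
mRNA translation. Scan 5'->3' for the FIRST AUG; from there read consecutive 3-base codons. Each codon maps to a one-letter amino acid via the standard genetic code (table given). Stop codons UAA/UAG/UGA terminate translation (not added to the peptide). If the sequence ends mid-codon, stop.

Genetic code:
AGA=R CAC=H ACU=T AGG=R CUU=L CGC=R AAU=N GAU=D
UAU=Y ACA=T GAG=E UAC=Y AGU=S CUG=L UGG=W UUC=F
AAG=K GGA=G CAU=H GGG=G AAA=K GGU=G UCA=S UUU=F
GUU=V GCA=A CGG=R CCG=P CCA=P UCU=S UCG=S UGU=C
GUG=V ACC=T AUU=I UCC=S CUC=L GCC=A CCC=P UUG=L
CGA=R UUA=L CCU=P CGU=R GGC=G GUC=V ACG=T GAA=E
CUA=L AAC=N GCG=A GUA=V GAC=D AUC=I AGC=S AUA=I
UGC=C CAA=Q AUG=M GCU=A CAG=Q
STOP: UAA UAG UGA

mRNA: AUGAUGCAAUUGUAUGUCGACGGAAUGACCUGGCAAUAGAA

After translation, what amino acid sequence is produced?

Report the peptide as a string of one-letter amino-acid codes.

start AUG at pos 0
pos 0: AUG -> M; peptide=M
pos 3: AUG -> M; peptide=MM
pos 6: CAA -> Q; peptide=MMQ
pos 9: UUG -> L; peptide=MMQL
pos 12: UAU -> Y; peptide=MMQLY
pos 15: GUC -> V; peptide=MMQLYV
pos 18: GAC -> D; peptide=MMQLYVD
pos 21: GGA -> G; peptide=MMQLYVDG
pos 24: AUG -> M; peptide=MMQLYVDGM
pos 27: ACC -> T; peptide=MMQLYVDGMT
pos 30: UGG -> W; peptide=MMQLYVDGMTW
pos 33: CAA -> Q; peptide=MMQLYVDGMTWQ
pos 36: UAG -> STOP

Answer: MMQLYVDGMTWQ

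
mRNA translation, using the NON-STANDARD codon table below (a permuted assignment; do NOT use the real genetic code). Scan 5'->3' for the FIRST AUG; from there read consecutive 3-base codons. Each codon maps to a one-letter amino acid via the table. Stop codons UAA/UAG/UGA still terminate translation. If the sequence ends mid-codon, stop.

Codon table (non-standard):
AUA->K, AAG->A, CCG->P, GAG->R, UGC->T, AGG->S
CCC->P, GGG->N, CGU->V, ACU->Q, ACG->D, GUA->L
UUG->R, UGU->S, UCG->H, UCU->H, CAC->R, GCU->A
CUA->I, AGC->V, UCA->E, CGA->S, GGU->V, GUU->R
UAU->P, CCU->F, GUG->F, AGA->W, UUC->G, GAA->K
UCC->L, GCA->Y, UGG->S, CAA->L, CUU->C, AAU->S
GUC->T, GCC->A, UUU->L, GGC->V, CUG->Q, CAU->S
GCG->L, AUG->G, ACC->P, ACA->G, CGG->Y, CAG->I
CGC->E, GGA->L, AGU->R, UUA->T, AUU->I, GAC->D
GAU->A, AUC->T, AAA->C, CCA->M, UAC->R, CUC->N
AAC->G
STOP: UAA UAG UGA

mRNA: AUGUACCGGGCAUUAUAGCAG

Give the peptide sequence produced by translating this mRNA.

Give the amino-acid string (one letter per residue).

Answer: GRYYT

Derivation:
start AUG at pos 0
pos 0: AUG -> G; peptide=G
pos 3: UAC -> R; peptide=GR
pos 6: CGG -> Y; peptide=GRY
pos 9: GCA -> Y; peptide=GRYY
pos 12: UUA -> T; peptide=GRYYT
pos 15: UAG -> STOP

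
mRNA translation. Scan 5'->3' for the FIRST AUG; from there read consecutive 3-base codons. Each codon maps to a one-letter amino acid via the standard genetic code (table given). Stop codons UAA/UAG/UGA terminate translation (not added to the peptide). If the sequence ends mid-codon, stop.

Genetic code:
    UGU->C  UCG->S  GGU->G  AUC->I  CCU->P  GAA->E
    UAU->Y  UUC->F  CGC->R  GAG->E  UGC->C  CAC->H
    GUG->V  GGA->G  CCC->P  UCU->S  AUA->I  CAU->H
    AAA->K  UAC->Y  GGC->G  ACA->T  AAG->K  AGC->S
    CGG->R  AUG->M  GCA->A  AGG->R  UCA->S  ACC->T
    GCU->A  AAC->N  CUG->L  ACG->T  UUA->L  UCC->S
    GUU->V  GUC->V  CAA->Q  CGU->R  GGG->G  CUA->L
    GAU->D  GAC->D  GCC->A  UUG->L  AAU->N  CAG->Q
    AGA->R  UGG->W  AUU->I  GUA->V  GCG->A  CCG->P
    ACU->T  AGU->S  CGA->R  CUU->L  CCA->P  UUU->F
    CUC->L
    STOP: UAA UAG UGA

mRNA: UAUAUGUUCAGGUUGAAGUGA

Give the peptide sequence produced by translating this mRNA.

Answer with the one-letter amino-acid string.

start AUG at pos 3
pos 3: AUG -> M; peptide=M
pos 6: UUC -> F; peptide=MF
pos 9: AGG -> R; peptide=MFR
pos 12: UUG -> L; peptide=MFRL
pos 15: AAG -> K; peptide=MFRLK
pos 18: UGA -> STOP

Answer: MFRLK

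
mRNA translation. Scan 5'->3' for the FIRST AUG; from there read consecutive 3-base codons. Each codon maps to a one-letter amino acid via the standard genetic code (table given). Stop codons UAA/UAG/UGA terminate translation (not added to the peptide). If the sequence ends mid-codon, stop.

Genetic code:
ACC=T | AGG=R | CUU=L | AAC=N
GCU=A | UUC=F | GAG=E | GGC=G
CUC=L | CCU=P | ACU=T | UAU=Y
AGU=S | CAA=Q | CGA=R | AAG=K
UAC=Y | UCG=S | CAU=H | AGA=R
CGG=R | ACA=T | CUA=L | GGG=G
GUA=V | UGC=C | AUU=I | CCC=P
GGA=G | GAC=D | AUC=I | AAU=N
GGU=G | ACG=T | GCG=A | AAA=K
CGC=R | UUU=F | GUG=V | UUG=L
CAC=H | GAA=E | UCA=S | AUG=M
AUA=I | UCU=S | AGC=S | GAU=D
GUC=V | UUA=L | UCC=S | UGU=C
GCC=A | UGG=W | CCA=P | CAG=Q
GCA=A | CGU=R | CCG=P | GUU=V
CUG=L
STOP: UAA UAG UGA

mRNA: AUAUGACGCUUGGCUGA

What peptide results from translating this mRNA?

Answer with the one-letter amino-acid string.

start AUG at pos 2
pos 2: AUG -> M; peptide=M
pos 5: ACG -> T; peptide=MT
pos 8: CUU -> L; peptide=MTL
pos 11: GGC -> G; peptide=MTLG
pos 14: UGA -> STOP

Answer: MTLG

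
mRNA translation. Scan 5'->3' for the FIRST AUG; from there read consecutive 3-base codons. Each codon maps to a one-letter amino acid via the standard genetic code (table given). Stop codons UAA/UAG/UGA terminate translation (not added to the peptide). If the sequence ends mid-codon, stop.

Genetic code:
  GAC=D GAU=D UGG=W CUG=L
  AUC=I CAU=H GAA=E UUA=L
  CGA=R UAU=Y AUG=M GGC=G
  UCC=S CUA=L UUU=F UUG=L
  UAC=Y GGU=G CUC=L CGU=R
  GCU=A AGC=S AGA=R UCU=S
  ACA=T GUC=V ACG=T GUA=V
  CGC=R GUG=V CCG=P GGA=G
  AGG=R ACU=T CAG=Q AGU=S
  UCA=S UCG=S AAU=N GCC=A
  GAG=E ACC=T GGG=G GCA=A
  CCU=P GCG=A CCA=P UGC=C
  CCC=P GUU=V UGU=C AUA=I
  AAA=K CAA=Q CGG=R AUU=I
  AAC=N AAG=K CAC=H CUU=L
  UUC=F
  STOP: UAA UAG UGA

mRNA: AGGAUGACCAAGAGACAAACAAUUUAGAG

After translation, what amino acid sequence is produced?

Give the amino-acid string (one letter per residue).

start AUG at pos 3
pos 3: AUG -> M; peptide=M
pos 6: ACC -> T; peptide=MT
pos 9: AAG -> K; peptide=MTK
pos 12: AGA -> R; peptide=MTKR
pos 15: CAA -> Q; peptide=MTKRQ
pos 18: ACA -> T; peptide=MTKRQT
pos 21: AUU -> I; peptide=MTKRQTI
pos 24: UAG -> STOP

Answer: MTKRQTI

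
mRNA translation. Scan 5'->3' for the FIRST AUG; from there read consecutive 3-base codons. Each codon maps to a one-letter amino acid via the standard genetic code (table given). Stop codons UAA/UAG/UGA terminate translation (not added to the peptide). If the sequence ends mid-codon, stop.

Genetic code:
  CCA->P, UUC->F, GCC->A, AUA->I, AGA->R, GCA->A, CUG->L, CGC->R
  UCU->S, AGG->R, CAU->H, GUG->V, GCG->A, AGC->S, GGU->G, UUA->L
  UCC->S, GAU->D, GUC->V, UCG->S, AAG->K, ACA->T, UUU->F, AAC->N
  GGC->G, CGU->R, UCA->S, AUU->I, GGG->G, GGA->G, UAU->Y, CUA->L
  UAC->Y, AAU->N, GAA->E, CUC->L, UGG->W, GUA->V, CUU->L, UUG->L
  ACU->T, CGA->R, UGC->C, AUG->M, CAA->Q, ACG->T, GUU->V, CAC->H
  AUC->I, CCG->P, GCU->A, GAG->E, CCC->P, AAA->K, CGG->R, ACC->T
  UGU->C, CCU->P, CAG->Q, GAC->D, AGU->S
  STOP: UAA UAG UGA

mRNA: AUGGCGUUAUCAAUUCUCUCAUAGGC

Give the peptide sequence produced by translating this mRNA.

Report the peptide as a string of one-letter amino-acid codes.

start AUG at pos 0
pos 0: AUG -> M; peptide=M
pos 3: GCG -> A; peptide=MA
pos 6: UUA -> L; peptide=MAL
pos 9: UCA -> S; peptide=MALS
pos 12: AUU -> I; peptide=MALSI
pos 15: CUC -> L; peptide=MALSIL
pos 18: UCA -> S; peptide=MALSILS
pos 21: UAG -> STOP

Answer: MALSILS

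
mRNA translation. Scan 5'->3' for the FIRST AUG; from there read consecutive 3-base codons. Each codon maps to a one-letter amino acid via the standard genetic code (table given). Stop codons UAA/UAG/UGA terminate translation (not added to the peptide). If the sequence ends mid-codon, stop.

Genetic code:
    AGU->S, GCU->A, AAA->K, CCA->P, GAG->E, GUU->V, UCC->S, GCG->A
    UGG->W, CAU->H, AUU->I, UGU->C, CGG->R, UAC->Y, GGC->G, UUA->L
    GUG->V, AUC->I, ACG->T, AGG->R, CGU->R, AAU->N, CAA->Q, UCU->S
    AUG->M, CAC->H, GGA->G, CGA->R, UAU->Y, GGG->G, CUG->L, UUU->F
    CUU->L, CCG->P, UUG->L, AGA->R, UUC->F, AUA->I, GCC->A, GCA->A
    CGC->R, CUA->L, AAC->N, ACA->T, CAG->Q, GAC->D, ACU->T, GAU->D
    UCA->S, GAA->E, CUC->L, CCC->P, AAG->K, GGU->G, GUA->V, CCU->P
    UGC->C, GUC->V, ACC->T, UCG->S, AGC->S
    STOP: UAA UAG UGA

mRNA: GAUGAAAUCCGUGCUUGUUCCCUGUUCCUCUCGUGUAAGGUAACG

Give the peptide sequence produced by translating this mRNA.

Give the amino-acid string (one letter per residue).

start AUG at pos 1
pos 1: AUG -> M; peptide=M
pos 4: AAA -> K; peptide=MK
pos 7: UCC -> S; peptide=MKS
pos 10: GUG -> V; peptide=MKSV
pos 13: CUU -> L; peptide=MKSVL
pos 16: GUU -> V; peptide=MKSVLV
pos 19: CCC -> P; peptide=MKSVLVP
pos 22: UGU -> C; peptide=MKSVLVPC
pos 25: UCC -> S; peptide=MKSVLVPCS
pos 28: UCU -> S; peptide=MKSVLVPCSS
pos 31: CGU -> R; peptide=MKSVLVPCSSR
pos 34: GUA -> V; peptide=MKSVLVPCSSRV
pos 37: AGG -> R; peptide=MKSVLVPCSSRVR
pos 40: UAA -> STOP

Answer: MKSVLVPCSSRVR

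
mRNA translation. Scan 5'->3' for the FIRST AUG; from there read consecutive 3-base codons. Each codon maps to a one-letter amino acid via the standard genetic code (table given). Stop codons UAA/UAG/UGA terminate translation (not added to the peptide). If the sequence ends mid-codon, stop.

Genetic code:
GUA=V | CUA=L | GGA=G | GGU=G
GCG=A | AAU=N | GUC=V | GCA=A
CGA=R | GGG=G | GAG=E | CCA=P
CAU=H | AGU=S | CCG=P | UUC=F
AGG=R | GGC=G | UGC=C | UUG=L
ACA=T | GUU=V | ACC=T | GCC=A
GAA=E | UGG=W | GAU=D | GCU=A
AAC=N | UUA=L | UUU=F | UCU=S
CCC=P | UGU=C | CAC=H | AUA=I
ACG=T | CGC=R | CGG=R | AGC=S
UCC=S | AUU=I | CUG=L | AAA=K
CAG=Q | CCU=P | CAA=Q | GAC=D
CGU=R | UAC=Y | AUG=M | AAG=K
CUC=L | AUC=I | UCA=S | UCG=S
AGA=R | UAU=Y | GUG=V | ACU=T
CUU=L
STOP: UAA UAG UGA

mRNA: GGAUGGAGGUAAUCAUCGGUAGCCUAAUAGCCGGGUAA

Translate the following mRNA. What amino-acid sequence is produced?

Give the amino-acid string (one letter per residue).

Answer: MEVIIGSLIAG

Derivation:
start AUG at pos 2
pos 2: AUG -> M; peptide=M
pos 5: GAG -> E; peptide=ME
pos 8: GUA -> V; peptide=MEV
pos 11: AUC -> I; peptide=MEVI
pos 14: AUC -> I; peptide=MEVII
pos 17: GGU -> G; peptide=MEVIIG
pos 20: AGC -> S; peptide=MEVIIGS
pos 23: CUA -> L; peptide=MEVIIGSL
pos 26: AUA -> I; peptide=MEVIIGSLI
pos 29: GCC -> A; peptide=MEVIIGSLIA
pos 32: GGG -> G; peptide=MEVIIGSLIAG
pos 35: UAA -> STOP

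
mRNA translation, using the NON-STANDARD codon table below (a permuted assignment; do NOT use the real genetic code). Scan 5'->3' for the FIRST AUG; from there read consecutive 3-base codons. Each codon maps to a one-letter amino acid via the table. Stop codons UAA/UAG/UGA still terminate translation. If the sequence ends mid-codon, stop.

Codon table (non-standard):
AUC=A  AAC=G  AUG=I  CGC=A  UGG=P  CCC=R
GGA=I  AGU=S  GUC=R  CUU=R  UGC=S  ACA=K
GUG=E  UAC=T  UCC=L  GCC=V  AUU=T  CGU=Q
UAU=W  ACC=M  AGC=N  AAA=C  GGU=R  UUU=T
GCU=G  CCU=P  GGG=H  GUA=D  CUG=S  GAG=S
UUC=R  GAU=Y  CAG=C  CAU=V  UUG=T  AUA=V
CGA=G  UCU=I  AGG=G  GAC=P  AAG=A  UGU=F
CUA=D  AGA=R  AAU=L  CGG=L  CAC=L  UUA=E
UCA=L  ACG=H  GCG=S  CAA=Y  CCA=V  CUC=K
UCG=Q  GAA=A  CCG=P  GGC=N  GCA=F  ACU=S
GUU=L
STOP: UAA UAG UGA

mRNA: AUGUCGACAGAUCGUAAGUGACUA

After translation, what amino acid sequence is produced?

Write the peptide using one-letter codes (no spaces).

start AUG at pos 0
pos 0: AUG -> I; peptide=I
pos 3: UCG -> Q; peptide=IQ
pos 6: ACA -> K; peptide=IQK
pos 9: GAU -> Y; peptide=IQKY
pos 12: CGU -> Q; peptide=IQKYQ
pos 15: AAG -> A; peptide=IQKYQA
pos 18: UGA -> STOP

Answer: IQKYQA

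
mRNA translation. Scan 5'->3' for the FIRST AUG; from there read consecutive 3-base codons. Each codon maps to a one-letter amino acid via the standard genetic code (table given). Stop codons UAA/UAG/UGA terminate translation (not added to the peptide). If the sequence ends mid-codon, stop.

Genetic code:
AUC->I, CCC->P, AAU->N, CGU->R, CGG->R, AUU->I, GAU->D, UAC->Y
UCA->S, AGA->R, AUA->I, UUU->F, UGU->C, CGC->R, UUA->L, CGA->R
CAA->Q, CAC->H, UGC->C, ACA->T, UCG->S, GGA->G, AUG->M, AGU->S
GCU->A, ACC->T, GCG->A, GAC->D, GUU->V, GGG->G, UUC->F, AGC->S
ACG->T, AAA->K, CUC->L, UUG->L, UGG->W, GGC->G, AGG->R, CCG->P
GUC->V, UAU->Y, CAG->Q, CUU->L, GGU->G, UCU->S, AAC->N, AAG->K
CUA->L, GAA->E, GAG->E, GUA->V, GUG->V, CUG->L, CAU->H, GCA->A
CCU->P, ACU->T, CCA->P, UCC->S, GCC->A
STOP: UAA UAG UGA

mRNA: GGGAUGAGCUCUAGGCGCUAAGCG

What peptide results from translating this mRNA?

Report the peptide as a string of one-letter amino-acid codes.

start AUG at pos 3
pos 3: AUG -> M; peptide=M
pos 6: AGC -> S; peptide=MS
pos 9: UCU -> S; peptide=MSS
pos 12: AGG -> R; peptide=MSSR
pos 15: CGC -> R; peptide=MSSRR
pos 18: UAA -> STOP

Answer: MSSRR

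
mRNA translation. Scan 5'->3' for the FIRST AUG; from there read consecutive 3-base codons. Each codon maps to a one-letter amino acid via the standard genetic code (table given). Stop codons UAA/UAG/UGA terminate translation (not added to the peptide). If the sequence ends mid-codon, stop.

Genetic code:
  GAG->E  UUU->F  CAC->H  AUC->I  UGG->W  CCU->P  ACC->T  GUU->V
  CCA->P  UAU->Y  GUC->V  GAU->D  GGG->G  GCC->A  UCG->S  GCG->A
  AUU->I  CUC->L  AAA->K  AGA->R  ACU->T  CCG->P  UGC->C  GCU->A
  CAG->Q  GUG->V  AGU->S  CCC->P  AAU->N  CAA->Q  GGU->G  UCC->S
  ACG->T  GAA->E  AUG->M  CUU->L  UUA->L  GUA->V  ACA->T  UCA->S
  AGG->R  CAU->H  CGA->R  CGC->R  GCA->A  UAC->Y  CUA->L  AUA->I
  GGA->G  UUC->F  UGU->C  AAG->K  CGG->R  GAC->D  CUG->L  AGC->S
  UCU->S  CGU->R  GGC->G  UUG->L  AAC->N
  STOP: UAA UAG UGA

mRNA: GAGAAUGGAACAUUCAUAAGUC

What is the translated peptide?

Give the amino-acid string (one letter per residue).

start AUG at pos 4
pos 4: AUG -> M; peptide=M
pos 7: GAA -> E; peptide=ME
pos 10: CAU -> H; peptide=MEH
pos 13: UCA -> S; peptide=MEHS
pos 16: UAA -> STOP

Answer: MEHS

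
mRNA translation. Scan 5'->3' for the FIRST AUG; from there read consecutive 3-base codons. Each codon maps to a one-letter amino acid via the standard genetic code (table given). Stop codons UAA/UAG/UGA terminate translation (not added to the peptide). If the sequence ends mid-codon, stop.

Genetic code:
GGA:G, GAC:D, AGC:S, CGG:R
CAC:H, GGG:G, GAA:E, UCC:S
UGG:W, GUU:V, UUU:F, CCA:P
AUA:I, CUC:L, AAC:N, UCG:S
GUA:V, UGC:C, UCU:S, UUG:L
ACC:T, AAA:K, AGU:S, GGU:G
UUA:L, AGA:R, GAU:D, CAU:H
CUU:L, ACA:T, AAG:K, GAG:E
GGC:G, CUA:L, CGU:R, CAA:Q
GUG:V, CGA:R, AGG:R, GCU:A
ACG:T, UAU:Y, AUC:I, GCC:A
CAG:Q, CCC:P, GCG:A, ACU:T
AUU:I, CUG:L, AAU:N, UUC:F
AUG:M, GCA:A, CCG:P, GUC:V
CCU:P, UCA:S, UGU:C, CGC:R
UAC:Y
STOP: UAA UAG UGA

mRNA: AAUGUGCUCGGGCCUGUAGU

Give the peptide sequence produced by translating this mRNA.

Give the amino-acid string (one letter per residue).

Answer: MCSGL

Derivation:
start AUG at pos 1
pos 1: AUG -> M; peptide=M
pos 4: UGC -> C; peptide=MC
pos 7: UCG -> S; peptide=MCS
pos 10: GGC -> G; peptide=MCSG
pos 13: CUG -> L; peptide=MCSGL
pos 16: UAG -> STOP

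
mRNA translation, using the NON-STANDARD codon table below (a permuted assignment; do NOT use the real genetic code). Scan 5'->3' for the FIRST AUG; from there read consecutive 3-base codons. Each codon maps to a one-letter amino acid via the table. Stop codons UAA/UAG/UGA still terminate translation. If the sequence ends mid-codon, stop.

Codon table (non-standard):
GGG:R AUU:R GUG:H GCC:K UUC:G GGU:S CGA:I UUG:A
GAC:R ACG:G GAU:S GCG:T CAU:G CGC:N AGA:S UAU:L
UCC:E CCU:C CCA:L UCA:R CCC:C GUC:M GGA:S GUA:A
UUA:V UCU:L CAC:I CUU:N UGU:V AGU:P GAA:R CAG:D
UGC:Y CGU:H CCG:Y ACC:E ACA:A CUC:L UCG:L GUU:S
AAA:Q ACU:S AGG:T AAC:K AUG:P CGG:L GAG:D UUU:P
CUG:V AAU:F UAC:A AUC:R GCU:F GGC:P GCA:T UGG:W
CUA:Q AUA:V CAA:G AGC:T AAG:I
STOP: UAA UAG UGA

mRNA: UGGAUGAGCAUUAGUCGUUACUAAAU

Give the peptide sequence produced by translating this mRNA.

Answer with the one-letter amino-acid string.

start AUG at pos 3
pos 3: AUG -> P; peptide=P
pos 6: AGC -> T; peptide=PT
pos 9: AUU -> R; peptide=PTR
pos 12: AGU -> P; peptide=PTRP
pos 15: CGU -> H; peptide=PTRPH
pos 18: UAC -> A; peptide=PTRPHA
pos 21: UAA -> STOP

Answer: PTRPHA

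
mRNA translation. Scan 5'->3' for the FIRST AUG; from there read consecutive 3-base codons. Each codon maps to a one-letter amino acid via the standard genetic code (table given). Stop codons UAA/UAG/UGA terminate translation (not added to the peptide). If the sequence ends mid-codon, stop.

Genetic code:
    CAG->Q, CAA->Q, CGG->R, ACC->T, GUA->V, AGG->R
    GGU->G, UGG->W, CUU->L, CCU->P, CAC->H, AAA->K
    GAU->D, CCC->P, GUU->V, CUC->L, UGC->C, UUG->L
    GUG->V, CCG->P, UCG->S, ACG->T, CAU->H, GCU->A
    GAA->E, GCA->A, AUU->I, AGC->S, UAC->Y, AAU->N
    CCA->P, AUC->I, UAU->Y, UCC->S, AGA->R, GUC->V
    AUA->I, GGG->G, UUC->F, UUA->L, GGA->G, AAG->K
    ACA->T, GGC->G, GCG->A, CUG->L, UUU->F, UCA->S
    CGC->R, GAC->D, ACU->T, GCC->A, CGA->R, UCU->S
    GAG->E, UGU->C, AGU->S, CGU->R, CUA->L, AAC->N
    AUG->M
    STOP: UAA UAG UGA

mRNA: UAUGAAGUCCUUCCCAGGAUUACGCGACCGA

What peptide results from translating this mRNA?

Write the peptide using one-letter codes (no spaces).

Answer: MKSFPGLRDR

Derivation:
start AUG at pos 1
pos 1: AUG -> M; peptide=M
pos 4: AAG -> K; peptide=MK
pos 7: UCC -> S; peptide=MKS
pos 10: UUC -> F; peptide=MKSF
pos 13: CCA -> P; peptide=MKSFP
pos 16: GGA -> G; peptide=MKSFPG
pos 19: UUA -> L; peptide=MKSFPGL
pos 22: CGC -> R; peptide=MKSFPGLR
pos 25: GAC -> D; peptide=MKSFPGLRD
pos 28: CGA -> R; peptide=MKSFPGLRDR
pos 31: only 0 nt remain (<3), stop (end of mRNA)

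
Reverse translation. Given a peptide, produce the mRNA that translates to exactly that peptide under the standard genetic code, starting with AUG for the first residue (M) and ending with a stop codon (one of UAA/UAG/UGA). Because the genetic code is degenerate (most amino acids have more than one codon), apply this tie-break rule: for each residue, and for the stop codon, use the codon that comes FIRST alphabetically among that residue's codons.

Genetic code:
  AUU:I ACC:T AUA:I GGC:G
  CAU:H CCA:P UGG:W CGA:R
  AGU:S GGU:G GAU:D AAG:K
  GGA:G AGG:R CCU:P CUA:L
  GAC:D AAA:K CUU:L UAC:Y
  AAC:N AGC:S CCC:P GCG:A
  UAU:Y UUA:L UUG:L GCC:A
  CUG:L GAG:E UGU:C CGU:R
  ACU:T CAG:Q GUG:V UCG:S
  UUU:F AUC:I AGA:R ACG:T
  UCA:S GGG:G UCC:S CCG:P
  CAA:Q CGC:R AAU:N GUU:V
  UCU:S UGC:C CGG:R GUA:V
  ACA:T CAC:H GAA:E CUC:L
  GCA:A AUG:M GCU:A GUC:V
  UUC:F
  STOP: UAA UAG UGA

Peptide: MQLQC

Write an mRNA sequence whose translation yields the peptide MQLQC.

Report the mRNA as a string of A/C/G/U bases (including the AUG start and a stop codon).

Answer: mRNA: AUGCAACUACAAUGCUAA

Derivation:
residue 1: M -> AUG (start codon)
residue 2: Q codons sorted = CAA,CAG -> pick first = CAA
residue 3: L codons sorted = CUA,CUC,CUG,CUU,UUA,UUG -> pick first = CUA
residue 4: Q codons sorted = CAA,CAG -> pick first = CAA
residue 5: C codons sorted = UGC,UGU -> pick first = UGC
terminator: stop codons sorted = UAA,UAG,UGA -> pick first = UAA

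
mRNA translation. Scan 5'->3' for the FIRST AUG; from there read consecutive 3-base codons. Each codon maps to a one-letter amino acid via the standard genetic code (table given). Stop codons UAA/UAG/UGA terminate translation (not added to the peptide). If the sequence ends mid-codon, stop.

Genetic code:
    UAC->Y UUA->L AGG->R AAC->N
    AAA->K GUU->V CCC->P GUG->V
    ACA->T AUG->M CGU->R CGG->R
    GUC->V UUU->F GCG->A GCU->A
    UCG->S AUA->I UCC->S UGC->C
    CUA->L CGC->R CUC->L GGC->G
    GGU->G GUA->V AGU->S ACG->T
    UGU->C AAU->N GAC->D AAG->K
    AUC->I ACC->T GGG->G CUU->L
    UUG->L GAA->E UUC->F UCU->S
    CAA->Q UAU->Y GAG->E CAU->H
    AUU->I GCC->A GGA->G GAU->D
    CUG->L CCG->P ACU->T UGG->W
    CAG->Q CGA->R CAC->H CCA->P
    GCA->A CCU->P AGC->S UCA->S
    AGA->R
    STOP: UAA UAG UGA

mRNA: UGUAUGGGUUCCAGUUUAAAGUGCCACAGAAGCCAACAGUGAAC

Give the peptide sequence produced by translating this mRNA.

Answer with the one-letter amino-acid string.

Answer: MGSSLKCHRSQQ

Derivation:
start AUG at pos 3
pos 3: AUG -> M; peptide=M
pos 6: GGU -> G; peptide=MG
pos 9: UCC -> S; peptide=MGS
pos 12: AGU -> S; peptide=MGSS
pos 15: UUA -> L; peptide=MGSSL
pos 18: AAG -> K; peptide=MGSSLK
pos 21: UGC -> C; peptide=MGSSLKC
pos 24: CAC -> H; peptide=MGSSLKCH
pos 27: AGA -> R; peptide=MGSSLKCHR
pos 30: AGC -> S; peptide=MGSSLKCHRS
pos 33: CAA -> Q; peptide=MGSSLKCHRSQ
pos 36: CAG -> Q; peptide=MGSSLKCHRSQQ
pos 39: UGA -> STOP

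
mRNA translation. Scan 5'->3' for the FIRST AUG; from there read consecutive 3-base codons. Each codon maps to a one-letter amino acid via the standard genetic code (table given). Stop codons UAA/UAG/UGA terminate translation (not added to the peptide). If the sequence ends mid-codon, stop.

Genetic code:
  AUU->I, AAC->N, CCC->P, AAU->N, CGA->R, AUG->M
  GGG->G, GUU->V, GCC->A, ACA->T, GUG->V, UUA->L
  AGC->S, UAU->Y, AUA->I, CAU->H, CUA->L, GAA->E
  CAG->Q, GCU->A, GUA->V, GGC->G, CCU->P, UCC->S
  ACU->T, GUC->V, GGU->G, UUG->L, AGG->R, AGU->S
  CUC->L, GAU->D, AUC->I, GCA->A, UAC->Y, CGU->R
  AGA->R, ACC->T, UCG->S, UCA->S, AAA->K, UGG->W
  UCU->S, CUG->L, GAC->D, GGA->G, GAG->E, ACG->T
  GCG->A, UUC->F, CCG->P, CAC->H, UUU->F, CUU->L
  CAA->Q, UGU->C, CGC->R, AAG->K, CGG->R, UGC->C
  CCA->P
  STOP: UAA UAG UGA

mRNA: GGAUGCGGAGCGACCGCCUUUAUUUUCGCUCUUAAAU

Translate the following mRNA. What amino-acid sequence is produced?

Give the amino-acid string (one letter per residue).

start AUG at pos 2
pos 2: AUG -> M; peptide=M
pos 5: CGG -> R; peptide=MR
pos 8: AGC -> S; peptide=MRS
pos 11: GAC -> D; peptide=MRSD
pos 14: CGC -> R; peptide=MRSDR
pos 17: CUU -> L; peptide=MRSDRL
pos 20: UAU -> Y; peptide=MRSDRLY
pos 23: UUU -> F; peptide=MRSDRLYF
pos 26: CGC -> R; peptide=MRSDRLYFR
pos 29: UCU -> S; peptide=MRSDRLYFRS
pos 32: UAA -> STOP

Answer: MRSDRLYFRS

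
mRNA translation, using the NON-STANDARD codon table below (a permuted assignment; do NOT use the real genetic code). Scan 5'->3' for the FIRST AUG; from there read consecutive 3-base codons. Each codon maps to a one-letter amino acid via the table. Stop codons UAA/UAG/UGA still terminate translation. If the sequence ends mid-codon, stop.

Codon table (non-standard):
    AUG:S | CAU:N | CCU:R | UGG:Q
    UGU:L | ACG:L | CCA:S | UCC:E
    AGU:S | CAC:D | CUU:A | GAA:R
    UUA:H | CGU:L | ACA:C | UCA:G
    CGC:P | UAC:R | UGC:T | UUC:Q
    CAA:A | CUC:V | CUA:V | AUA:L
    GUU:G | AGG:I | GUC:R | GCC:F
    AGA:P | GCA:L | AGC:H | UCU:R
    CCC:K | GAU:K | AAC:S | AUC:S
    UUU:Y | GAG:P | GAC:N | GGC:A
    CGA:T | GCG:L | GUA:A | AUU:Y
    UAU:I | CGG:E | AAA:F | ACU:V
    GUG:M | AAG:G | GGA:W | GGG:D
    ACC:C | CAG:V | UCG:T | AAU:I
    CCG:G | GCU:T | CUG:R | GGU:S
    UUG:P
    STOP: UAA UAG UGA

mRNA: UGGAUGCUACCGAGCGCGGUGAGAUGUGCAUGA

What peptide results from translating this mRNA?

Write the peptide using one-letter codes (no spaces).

Answer: SVGHLMPLL

Derivation:
start AUG at pos 3
pos 3: AUG -> S; peptide=S
pos 6: CUA -> V; peptide=SV
pos 9: CCG -> G; peptide=SVG
pos 12: AGC -> H; peptide=SVGH
pos 15: GCG -> L; peptide=SVGHL
pos 18: GUG -> M; peptide=SVGHLM
pos 21: AGA -> P; peptide=SVGHLMP
pos 24: UGU -> L; peptide=SVGHLMPL
pos 27: GCA -> L; peptide=SVGHLMPLL
pos 30: UGA -> STOP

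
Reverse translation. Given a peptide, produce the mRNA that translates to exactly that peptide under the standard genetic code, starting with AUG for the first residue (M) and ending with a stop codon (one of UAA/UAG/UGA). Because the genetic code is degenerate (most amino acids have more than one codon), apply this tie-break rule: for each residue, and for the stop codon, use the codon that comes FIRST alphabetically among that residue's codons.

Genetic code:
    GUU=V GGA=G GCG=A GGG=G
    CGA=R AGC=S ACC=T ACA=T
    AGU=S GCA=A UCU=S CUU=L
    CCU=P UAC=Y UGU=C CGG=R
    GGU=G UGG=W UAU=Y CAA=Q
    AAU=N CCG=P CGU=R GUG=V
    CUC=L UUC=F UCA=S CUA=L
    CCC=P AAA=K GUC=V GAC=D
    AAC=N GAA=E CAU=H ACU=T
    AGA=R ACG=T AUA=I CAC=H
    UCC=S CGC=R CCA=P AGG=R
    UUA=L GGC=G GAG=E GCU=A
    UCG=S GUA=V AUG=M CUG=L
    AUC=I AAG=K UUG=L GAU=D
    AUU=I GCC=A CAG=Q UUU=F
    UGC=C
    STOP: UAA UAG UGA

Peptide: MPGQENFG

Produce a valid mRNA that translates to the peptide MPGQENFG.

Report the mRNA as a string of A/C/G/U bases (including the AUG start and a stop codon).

Answer: mRNA: AUGCCAGGACAAGAAAACUUCGGAUAA

Derivation:
residue 1: M -> AUG (start codon)
residue 2: P codons sorted = CCA,CCC,CCG,CCU -> pick first = CCA
residue 3: G codons sorted = GGA,GGC,GGG,GGU -> pick first = GGA
residue 4: Q codons sorted = CAA,CAG -> pick first = CAA
residue 5: E codons sorted = GAA,GAG -> pick first = GAA
residue 6: N codons sorted = AAC,AAU -> pick first = AAC
residue 7: F codons sorted = UUC,UUU -> pick first = UUC
residue 8: G codons sorted = GGA,GGC,GGG,GGU -> pick first = GGA
terminator: stop codons sorted = UAA,UAG,UGA -> pick first = UAA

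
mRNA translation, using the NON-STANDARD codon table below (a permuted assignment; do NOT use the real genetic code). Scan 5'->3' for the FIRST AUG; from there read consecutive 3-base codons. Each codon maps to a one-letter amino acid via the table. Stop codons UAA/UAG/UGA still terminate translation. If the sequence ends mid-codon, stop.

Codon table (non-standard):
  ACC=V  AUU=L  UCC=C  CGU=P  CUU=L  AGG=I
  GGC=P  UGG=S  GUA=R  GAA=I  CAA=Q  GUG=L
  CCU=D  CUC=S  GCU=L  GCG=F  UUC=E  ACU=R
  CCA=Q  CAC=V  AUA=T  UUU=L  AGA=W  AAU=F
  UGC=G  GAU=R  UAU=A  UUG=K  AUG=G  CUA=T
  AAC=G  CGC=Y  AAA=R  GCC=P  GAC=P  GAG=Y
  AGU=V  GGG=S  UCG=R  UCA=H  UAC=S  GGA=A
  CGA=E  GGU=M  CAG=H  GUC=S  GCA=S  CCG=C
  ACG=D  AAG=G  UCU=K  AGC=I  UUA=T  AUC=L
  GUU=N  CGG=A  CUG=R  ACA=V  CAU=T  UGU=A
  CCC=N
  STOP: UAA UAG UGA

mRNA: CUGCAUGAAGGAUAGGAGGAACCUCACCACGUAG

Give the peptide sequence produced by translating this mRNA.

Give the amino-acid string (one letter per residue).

start AUG at pos 4
pos 4: AUG -> G; peptide=G
pos 7: AAG -> G; peptide=GG
pos 10: GAU -> R; peptide=GGR
pos 13: AGG -> I; peptide=GGRI
pos 16: AGG -> I; peptide=GGRII
pos 19: AAC -> G; peptide=GGRIIG
pos 22: CUC -> S; peptide=GGRIIGS
pos 25: ACC -> V; peptide=GGRIIGSV
pos 28: ACG -> D; peptide=GGRIIGSVD
pos 31: UAG -> STOP

Answer: GGRIIGSVD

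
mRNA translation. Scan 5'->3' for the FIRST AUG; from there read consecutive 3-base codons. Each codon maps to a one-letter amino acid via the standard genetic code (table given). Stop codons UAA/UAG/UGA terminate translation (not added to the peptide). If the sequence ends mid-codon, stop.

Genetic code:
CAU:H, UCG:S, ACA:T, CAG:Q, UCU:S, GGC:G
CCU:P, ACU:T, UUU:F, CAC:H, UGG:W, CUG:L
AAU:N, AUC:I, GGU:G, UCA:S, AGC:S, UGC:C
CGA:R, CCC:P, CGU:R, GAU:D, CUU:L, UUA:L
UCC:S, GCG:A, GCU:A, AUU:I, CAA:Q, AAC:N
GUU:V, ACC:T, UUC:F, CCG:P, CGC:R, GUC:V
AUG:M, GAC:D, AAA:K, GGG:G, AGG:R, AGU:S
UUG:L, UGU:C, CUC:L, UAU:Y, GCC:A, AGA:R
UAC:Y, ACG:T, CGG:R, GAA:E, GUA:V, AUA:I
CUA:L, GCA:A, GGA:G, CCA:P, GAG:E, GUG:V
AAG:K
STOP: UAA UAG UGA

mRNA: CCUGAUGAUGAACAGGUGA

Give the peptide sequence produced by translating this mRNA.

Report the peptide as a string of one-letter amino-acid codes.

Answer: MMNR

Derivation:
start AUG at pos 4
pos 4: AUG -> M; peptide=M
pos 7: AUG -> M; peptide=MM
pos 10: AAC -> N; peptide=MMN
pos 13: AGG -> R; peptide=MMNR
pos 16: UGA -> STOP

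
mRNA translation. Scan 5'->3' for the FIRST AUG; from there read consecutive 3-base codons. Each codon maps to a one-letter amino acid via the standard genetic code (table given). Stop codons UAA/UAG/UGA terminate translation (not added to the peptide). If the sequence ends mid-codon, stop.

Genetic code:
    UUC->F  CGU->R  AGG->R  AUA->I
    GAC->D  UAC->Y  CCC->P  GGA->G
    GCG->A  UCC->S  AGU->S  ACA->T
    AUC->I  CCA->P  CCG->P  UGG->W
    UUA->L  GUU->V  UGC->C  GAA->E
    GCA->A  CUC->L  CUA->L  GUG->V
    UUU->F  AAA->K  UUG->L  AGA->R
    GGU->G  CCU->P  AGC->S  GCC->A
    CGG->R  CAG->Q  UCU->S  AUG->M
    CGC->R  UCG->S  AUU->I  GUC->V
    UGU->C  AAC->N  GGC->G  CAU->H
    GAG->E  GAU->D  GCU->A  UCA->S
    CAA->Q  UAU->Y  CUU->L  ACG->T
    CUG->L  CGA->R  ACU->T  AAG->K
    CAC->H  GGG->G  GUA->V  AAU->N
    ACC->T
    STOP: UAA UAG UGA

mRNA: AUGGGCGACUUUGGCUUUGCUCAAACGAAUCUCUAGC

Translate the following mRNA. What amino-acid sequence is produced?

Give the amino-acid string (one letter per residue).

Answer: MGDFGFAQTNL

Derivation:
start AUG at pos 0
pos 0: AUG -> M; peptide=M
pos 3: GGC -> G; peptide=MG
pos 6: GAC -> D; peptide=MGD
pos 9: UUU -> F; peptide=MGDF
pos 12: GGC -> G; peptide=MGDFG
pos 15: UUU -> F; peptide=MGDFGF
pos 18: GCU -> A; peptide=MGDFGFA
pos 21: CAA -> Q; peptide=MGDFGFAQ
pos 24: ACG -> T; peptide=MGDFGFAQT
pos 27: AAU -> N; peptide=MGDFGFAQTN
pos 30: CUC -> L; peptide=MGDFGFAQTNL
pos 33: UAG -> STOP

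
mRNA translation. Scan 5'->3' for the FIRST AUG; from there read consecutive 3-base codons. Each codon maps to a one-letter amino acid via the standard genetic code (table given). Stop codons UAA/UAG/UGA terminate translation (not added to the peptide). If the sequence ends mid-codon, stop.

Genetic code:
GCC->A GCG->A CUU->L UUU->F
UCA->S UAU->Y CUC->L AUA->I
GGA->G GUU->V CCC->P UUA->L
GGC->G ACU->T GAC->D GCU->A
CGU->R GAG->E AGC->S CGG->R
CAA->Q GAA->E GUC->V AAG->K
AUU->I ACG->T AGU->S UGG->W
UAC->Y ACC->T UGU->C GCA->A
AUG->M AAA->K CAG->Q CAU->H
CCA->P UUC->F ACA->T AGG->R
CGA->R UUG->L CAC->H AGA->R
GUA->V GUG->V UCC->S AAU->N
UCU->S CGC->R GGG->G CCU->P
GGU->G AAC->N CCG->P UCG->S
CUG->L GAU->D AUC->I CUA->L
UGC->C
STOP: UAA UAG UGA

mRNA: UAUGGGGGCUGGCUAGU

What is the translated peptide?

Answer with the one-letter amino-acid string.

start AUG at pos 1
pos 1: AUG -> M; peptide=M
pos 4: GGG -> G; peptide=MG
pos 7: GCU -> A; peptide=MGA
pos 10: GGC -> G; peptide=MGAG
pos 13: UAG -> STOP

Answer: MGAG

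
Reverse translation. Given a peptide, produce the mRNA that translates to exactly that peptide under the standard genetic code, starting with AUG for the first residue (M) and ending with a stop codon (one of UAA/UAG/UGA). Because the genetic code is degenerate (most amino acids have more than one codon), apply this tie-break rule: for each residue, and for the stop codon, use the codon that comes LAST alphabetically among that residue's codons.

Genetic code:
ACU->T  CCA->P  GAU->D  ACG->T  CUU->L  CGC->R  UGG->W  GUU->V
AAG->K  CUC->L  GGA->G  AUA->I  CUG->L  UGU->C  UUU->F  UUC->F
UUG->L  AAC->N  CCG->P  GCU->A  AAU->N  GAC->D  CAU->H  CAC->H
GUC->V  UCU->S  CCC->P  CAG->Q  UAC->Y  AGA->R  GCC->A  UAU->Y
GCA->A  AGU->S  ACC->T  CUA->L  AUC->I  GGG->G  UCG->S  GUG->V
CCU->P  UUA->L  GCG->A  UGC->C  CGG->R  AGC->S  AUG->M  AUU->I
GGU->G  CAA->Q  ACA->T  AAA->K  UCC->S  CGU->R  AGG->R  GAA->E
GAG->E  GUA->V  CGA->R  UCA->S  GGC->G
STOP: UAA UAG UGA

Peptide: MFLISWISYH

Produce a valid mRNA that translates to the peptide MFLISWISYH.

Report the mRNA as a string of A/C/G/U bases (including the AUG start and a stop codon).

residue 1: M -> AUG (start codon)
residue 2: F codons sorted = UUC,UUU -> pick last = UUU
residue 3: L codons sorted = CUA,CUC,CUG,CUU,UUA,UUG -> pick last = UUG
residue 4: I codons sorted = AUA,AUC,AUU -> pick last = AUU
residue 5: S codons sorted = AGC,AGU,UCA,UCC,UCG,UCU -> pick last = UCU
residue 6: W -> UGG (only codon)
residue 7: I codons sorted = AUA,AUC,AUU -> pick last = AUU
residue 8: S codons sorted = AGC,AGU,UCA,UCC,UCG,UCU -> pick last = UCU
residue 9: Y codons sorted = UAC,UAU -> pick last = UAU
residue 10: H codons sorted = CAC,CAU -> pick last = CAU
terminator: stop codons sorted = UAA,UAG,UGA -> pick last = UGA

Answer: mRNA: AUGUUUUUGAUUUCUUGGAUUUCUUAUCAUUGA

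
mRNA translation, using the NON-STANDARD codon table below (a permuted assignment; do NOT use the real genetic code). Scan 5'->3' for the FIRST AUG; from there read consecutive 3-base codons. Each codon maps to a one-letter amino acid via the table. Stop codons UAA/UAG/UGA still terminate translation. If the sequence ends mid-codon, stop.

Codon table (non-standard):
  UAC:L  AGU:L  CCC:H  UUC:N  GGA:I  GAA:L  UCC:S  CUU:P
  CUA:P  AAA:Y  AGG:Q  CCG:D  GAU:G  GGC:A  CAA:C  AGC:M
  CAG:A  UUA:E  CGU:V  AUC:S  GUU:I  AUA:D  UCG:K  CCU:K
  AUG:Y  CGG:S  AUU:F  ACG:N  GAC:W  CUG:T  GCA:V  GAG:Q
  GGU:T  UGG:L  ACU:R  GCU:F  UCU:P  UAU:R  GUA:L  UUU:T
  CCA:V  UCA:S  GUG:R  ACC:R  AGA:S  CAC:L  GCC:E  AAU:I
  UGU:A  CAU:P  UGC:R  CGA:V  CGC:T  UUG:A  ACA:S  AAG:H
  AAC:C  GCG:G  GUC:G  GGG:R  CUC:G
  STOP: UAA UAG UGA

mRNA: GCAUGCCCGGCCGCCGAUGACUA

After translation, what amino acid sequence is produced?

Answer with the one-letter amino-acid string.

start AUG at pos 2
pos 2: AUG -> Y; peptide=Y
pos 5: CCC -> H; peptide=YH
pos 8: GGC -> A; peptide=YHA
pos 11: CGC -> T; peptide=YHAT
pos 14: CGA -> V; peptide=YHATV
pos 17: UGA -> STOP

Answer: YHATV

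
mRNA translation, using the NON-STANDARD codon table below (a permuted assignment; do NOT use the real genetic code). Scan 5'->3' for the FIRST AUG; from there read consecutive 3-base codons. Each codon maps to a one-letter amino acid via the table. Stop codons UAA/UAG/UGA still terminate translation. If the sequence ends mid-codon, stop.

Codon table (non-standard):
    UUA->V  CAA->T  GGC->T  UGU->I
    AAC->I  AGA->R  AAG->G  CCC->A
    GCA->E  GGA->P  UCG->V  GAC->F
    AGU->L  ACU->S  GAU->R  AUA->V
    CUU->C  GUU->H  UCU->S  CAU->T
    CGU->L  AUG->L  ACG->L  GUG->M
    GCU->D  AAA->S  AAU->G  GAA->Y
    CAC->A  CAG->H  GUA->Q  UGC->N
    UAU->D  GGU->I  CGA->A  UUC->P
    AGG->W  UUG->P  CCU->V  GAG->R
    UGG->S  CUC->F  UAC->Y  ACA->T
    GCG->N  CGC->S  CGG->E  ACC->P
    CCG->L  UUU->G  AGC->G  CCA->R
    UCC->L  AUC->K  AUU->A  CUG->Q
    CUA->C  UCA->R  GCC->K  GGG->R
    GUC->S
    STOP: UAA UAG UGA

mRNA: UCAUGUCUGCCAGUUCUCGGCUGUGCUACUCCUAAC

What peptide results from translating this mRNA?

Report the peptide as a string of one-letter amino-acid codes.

start AUG at pos 2
pos 2: AUG -> L; peptide=L
pos 5: UCU -> S; peptide=LS
pos 8: GCC -> K; peptide=LSK
pos 11: AGU -> L; peptide=LSKL
pos 14: UCU -> S; peptide=LSKLS
pos 17: CGG -> E; peptide=LSKLSE
pos 20: CUG -> Q; peptide=LSKLSEQ
pos 23: UGC -> N; peptide=LSKLSEQN
pos 26: UAC -> Y; peptide=LSKLSEQNY
pos 29: UCC -> L; peptide=LSKLSEQNYL
pos 32: UAA -> STOP

Answer: LSKLSEQNYL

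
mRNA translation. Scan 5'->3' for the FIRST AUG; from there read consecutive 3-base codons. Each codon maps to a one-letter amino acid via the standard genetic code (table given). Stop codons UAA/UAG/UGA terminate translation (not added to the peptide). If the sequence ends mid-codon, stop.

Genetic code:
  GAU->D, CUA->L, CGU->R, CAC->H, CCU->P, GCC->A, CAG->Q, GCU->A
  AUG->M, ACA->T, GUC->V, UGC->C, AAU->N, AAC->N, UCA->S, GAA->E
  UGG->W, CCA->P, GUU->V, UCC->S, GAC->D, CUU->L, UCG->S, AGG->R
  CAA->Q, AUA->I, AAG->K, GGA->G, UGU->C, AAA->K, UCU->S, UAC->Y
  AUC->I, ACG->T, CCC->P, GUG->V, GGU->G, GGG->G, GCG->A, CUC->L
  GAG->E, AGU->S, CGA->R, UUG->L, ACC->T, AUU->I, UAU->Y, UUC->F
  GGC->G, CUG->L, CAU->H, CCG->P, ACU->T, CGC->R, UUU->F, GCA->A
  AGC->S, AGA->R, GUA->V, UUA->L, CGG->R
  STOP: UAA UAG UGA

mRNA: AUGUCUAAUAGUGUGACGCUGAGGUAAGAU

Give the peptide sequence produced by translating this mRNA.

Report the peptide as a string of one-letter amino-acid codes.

start AUG at pos 0
pos 0: AUG -> M; peptide=M
pos 3: UCU -> S; peptide=MS
pos 6: AAU -> N; peptide=MSN
pos 9: AGU -> S; peptide=MSNS
pos 12: GUG -> V; peptide=MSNSV
pos 15: ACG -> T; peptide=MSNSVT
pos 18: CUG -> L; peptide=MSNSVTL
pos 21: AGG -> R; peptide=MSNSVTLR
pos 24: UAA -> STOP

Answer: MSNSVTLR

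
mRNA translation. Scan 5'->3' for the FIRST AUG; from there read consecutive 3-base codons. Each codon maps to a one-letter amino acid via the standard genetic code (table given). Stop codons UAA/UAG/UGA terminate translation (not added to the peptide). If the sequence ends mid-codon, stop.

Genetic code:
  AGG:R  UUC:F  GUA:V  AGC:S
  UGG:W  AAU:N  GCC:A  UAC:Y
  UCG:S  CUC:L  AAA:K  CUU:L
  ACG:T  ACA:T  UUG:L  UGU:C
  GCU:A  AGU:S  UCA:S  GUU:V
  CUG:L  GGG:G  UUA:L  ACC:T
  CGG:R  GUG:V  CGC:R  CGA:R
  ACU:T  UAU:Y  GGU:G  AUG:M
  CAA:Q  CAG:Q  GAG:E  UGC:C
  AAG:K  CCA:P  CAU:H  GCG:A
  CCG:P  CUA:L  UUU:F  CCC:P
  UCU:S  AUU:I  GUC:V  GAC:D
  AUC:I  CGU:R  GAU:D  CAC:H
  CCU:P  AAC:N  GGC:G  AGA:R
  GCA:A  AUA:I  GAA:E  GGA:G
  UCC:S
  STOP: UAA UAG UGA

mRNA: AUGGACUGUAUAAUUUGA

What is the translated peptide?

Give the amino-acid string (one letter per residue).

Answer: MDCII

Derivation:
start AUG at pos 0
pos 0: AUG -> M; peptide=M
pos 3: GAC -> D; peptide=MD
pos 6: UGU -> C; peptide=MDC
pos 9: AUA -> I; peptide=MDCI
pos 12: AUU -> I; peptide=MDCII
pos 15: UGA -> STOP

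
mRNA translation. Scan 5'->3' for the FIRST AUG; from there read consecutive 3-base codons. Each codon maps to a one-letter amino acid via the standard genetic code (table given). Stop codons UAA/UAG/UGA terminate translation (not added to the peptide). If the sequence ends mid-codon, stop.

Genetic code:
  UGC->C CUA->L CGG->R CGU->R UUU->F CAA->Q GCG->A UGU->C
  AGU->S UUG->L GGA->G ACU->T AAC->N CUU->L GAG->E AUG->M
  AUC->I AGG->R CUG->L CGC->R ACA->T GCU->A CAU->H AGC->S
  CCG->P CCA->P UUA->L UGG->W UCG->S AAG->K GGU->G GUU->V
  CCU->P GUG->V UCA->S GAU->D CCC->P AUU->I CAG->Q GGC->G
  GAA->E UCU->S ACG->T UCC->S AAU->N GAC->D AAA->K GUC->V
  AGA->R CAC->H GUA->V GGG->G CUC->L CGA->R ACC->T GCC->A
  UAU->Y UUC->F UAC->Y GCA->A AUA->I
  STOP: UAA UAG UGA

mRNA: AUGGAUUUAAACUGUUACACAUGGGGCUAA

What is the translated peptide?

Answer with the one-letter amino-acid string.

Answer: MDLNCYTWG

Derivation:
start AUG at pos 0
pos 0: AUG -> M; peptide=M
pos 3: GAU -> D; peptide=MD
pos 6: UUA -> L; peptide=MDL
pos 9: AAC -> N; peptide=MDLN
pos 12: UGU -> C; peptide=MDLNC
pos 15: UAC -> Y; peptide=MDLNCY
pos 18: ACA -> T; peptide=MDLNCYT
pos 21: UGG -> W; peptide=MDLNCYTW
pos 24: GGC -> G; peptide=MDLNCYTWG
pos 27: UAA -> STOP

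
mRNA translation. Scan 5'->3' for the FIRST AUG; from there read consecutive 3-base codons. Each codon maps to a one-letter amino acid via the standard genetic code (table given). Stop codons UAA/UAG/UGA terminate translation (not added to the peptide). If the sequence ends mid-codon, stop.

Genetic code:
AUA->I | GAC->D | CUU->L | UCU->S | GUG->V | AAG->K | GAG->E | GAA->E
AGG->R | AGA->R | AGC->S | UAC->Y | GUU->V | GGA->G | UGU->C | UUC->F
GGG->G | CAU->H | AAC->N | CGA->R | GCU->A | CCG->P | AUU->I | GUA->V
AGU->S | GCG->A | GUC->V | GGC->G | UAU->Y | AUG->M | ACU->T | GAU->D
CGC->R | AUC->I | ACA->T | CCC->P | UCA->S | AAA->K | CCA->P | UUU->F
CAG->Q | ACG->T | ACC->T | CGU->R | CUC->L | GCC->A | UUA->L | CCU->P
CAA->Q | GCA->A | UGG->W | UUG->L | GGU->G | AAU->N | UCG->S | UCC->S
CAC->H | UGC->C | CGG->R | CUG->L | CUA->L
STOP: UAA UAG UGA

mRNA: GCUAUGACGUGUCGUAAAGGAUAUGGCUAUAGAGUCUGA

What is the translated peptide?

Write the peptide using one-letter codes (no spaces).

start AUG at pos 3
pos 3: AUG -> M; peptide=M
pos 6: ACG -> T; peptide=MT
pos 9: UGU -> C; peptide=MTC
pos 12: CGU -> R; peptide=MTCR
pos 15: AAA -> K; peptide=MTCRK
pos 18: GGA -> G; peptide=MTCRKG
pos 21: UAU -> Y; peptide=MTCRKGY
pos 24: GGC -> G; peptide=MTCRKGYG
pos 27: UAU -> Y; peptide=MTCRKGYGY
pos 30: AGA -> R; peptide=MTCRKGYGYR
pos 33: GUC -> V; peptide=MTCRKGYGYRV
pos 36: UGA -> STOP

Answer: MTCRKGYGYRV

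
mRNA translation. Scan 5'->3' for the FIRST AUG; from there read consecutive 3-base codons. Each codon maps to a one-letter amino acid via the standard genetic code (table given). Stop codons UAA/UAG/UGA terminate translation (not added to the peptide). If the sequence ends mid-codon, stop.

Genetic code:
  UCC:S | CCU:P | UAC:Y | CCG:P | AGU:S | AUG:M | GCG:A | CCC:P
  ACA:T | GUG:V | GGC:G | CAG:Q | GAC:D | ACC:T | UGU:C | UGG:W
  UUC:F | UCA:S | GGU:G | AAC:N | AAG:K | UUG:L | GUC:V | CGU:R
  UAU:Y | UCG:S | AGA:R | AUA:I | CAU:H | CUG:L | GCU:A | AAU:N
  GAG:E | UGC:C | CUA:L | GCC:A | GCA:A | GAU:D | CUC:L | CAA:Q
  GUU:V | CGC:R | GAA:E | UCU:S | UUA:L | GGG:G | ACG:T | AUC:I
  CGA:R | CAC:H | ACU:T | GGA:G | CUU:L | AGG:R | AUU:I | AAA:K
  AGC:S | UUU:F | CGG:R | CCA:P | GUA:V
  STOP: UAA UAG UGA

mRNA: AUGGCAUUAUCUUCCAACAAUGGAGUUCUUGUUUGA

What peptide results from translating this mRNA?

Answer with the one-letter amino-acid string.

Answer: MALSSNNGVLV

Derivation:
start AUG at pos 0
pos 0: AUG -> M; peptide=M
pos 3: GCA -> A; peptide=MA
pos 6: UUA -> L; peptide=MAL
pos 9: UCU -> S; peptide=MALS
pos 12: UCC -> S; peptide=MALSS
pos 15: AAC -> N; peptide=MALSSN
pos 18: AAU -> N; peptide=MALSSNN
pos 21: GGA -> G; peptide=MALSSNNG
pos 24: GUU -> V; peptide=MALSSNNGV
pos 27: CUU -> L; peptide=MALSSNNGVL
pos 30: GUU -> V; peptide=MALSSNNGVLV
pos 33: UGA -> STOP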